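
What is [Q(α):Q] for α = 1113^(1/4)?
[Q(α):Q] = 4

α is a root of x^4 - 1113. By Eisenstein's criterion at the prime p = 3 (which divides the constant term 1113 but p^2 = 9 does not, since 1113 is squarefree), x^4 - 1113 is irreducible over Q. Hence [Q(α):Q] = 4.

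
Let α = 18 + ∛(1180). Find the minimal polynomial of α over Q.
m_α(x) = x^3 - 54x^2 + 972x - 7012

Set β = α - 18 = ∛(1180), so β^3 = 1180. Then (α - 18)^3 - 1180 = 0, i.e. α is a root of g(x) = (x - 18)^3 - 1180 = x^3 - 54x^2 + 972x - 7012. Since g(x) = h(x - 18) where h(x) = x^3 - 1180, and h is irreducible over Q (because 1180 is not a perfect cube, so h has no rational root, and a monic cubic with no rational root is irreducible), g is also irreducible (irreducibility is preserved under the substitution x → x - 18). Hence m_α(x) = x^3 - 54x^2 + 972x - 7012.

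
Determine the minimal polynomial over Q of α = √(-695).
m_α(x) = x^2 + 695

α satisfies α^2 + 695 = 0, so x^2 + 695 annihilates α. Since d = -695 is squarefree and ≠ 1, it is not a perfect square in Q, so x^2 + 695 has no rational root and is therefore irreducible over Q (a degree-2 polynomial over a field is irreducible iff it has no root). Hence m_α(x) = x^2 + 695.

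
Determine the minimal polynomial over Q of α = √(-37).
m_α(x) = x^2 + 37

α satisfies α^2 + 37 = 0, so x^2 + 37 annihilates α. Since d = -37 is squarefree and ≠ 1, it is not a perfect square in Q, so x^2 + 37 has no rational root and is therefore irreducible over Q (a degree-2 polynomial over a field is irreducible iff it has no root). Hence m_α(x) = x^2 + 37.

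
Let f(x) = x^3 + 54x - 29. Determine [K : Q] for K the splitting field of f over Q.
[K : Q] = 6

By the rational root test, any rational root of the monic integer polynomial f(x) = x^3 + 54x - 29 must be an integer dividing the constant term -29, i.e. one of ±{1, 29}. Evaluating: f(1) = 26, f(-1) = -84, f(29) = 25926, f(-29) = -25984; none is 0, so f has no rational root and is therefore irreducible over Q (a cubic with no linear factor over a field is irreducible). For an irreducible cubic, the Galois group is A_3 or S_3 according as the discriminant disc(f) = -4a^3 - 27b^2 = -4·(54)^3 - 27·(-29)^2 = -652563 is or is not a square in Q. Here disc(f) = -652563 is not a perfect square in Q, so the Galois group of f over Q is not contained in A_3 and must be all of S_3. The splitting field has degree |S_3| = 6 over Q, so [K : Q] = 6.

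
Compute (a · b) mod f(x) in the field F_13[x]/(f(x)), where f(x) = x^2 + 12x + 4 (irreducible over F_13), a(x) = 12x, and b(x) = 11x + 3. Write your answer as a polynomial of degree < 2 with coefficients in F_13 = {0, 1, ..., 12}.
a · b ≡ 12x + 5 (mod f(x))

Multiply in F_13[x]: a(x)·b(x) = (12x)·(11x + 3) = 2x^2 + 10x. This has degree ≥ 2, so divide by f(x) over F_13: 2x^2 + 10x = (2)·(x^2 + 12x + 4) + (12x + 5). Hence a·b ≡ 12x + 5 (mod f). (F_13[x]/(f) is a field with 13^2 = 169 elements since f is irreducible of degree 2.)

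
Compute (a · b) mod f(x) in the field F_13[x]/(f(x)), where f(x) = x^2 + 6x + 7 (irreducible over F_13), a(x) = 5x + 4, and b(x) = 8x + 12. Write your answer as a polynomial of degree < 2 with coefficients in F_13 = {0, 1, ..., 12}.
a · b ≡ 8x + 2 (mod f(x))

Multiply in F_13[x]: a(x)·b(x) = (5x + 4)·(8x + 12) = x^2 + x + 9. This has degree ≥ 2, so divide by f(x) over F_13: x^2 + x + 9 = (1)·(x^2 + 6x + 7) + (8x + 2). Hence a·b ≡ 8x + 2 (mod f). (F_13[x]/(f) is a field with 13^2 = 169 elements since f is irreducible of degree 2.)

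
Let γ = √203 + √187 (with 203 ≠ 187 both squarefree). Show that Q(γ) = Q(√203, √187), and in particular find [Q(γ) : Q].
[Q(γ) : Q] = 4 (equivalently, Q(γ) = Q(√203, √187))

Obviously Q(γ) ⊆ Q(√203, √187), and [Q(√203, √187):Q] = 4 (since 203, 187 are distinct squarefree integers > 1 with 37961 not a perfect square). To show equality we compute the minimal polynomial of γ. From γ = √203 + √187: γ^2 = 203 + 2√(37961) + 187 = 390 + 2√(37961), so γ^2 - 390 = 2√(37961); squaring, (γ^2 - 390)^2 = 4·37961, i.e. γ^4 - 780γ^2 + 152100 - 151844 = 0, i.e. γ^4 - 780γ^2 + 256 = 0. So γ is a root of x^4 - 780x^2 + 256. This polynomial is irreducible over Q: it has no rational root (each ±√203 ± √187 is irrational), and any factorization into two quadratics over Q would force √(37961) ∈ Q (pairing opposite roots) or √203, √187 ∈ Q (other pairings), all impossible. Hence [Q(γ):Q] = 4 = [Q(√203, √187):Q], so Q(γ) = Q(√203, √187).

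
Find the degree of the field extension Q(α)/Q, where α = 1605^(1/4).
[Q(α):Q] = 4

α is a root of x^4 - 1605. By Eisenstein's criterion at the prime p = 3 (which divides the constant term 1605 but p^2 = 9 does not, since 1605 is squarefree), x^4 - 1605 is irreducible over Q. Hence [Q(α):Q] = 4.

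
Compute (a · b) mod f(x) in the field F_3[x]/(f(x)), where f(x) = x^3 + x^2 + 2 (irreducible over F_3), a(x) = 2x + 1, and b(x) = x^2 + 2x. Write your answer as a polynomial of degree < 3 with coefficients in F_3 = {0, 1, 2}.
a · b ≡ 2x + 2 (mod f(x))

Multiply in F_3[x]: a(x)·b(x) = (2x + 1)·(x^2 + 2x) = 2x^3 + 2x^2 + 2x. This has degree ≥ 3, so divide by f(x) over F_3: 2x^3 + 2x^2 + 2x = (2)·(x^3 + x^2 + 2) + (2x + 2). Hence a·b ≡ 2x + 2 (mod f). (F_3[x]/(f) is a field with 3^3 = 27 elements since f is irreducible of degree 3.)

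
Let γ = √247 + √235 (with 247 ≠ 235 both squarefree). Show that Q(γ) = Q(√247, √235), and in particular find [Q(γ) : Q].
[Q(γ) : Q] = 4 (equivalently, Q(γ) = Q(√247, √235))

Obviously Q(γ) ⊆ Q(√247, √235), and [Q(√247, √235):Q] = 4 (since 247, 235 are distinct squarefree integers > 1 with 58045 not a perfect square). To show equality we compute the minimal polynomial of γ. From γ = √247 + √235: γ^2 = 247 + 2√(58045) + 235 = 482 + 2√(58045), so γ^2 - 482 = 2√(58045); squaring, (γ^2 - 482)^2 = 4·58045, i.e. γ^4 - 964γ^2 + 232324 - 232180 = 0, i.e. γ^4 - 964γ^2 + 144 = 0. So γ is a root of x^4 - 964x^2 + 144. This polynomial is irreducible over Q: it has no rational root (each ±√247 ± √235 is irrational), and any factorization into two quadratics over Q would force √(58045) ∈ Q (pairing opposite roots) or √247, √235 ∈ Q (other pairings), all impossible. Hence [Q(γ):Q] = 4 = [Q(√247, √235):Q], so Q(γ) = Q(√247, √235).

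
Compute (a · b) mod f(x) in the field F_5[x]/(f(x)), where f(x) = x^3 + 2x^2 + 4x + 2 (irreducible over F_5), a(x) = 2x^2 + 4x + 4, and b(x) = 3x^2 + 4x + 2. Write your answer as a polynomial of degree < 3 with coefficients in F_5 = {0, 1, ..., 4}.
a · b ≡ 2x^2 + 2 (mod f(x))

Multiply in F_5[x]: a(x)·b(x) = (2x^2 + 4x + 4)·(3x^2 + 4x + 2) = x^4 + 2x^2 + 4x + 3. This has degree ≥ 3, so divide by f(x) over F_5: x^4 + 2x^2 + 4x + 3 = (x + 3)·(x^3 + 2x^2 + 4x + 2) + (2x^2 + 2). Hence a·b ≡ 2x^2 + 2 (mod f). (F_5[x]/(f) is a field with 5^3 = 125 elements since f is irreducible of degree 3.)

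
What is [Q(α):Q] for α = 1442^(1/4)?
[Q(α):Q] = 4

α is a root of x^4 - 1442. By Eisenstein's criterion at the prime p = 2 (which divides the constant term 1442 but p^2 = 4 does not, since 1442 is squarefree), x^4 - 1442 is irreducible over Q. Hence [Q(α):Q] = 4.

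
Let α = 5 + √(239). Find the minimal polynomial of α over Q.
m_α(x) = x^2 - 10x - 214

From α - 5 = √(239), squaring gives (α - 5)^2 = 239, i.e. α^2 - 10α + 25 = 239, so α^2 - 10α - 214 = 0. The discriminant of x^2 - 10x - 214 is (-10)^2 - 4·(-214) = 100 + 856 = 956, and 4·(239) is not a perfect square in Q since 239 is squarefree and ≠ 1. Hence x^2 - 10x - 214 is irreducible over Q and is the minimal polynomial of α.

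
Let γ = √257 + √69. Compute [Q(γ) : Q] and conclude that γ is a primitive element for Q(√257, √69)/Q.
[Q(γ) : Q] = 4 (equivalently, Q(γ) = Q(√257, √69))

Obviously Q(γ) ⊆ Q(√257, √69), and [Q(√257, √69):Q] = 4 (since 257, 69 are distinct squarefree integers > 1 with 17733 not a perfect square). To show equality we compute the minimal polynomial of γ. From γ = √257 + √69: γ^2 = 257 + 2√(17733) + 69 = 326 + 2√(17733), so γ^2 - 326 = 2√(17733); squaring, (γ^2 - 326)^2 = 4·17733, i.e. γ^4 - 652γ^2 + 106276 - 70932 = 0, i.e. γ^4 - 652γ^2 + 35344 = 0. So γ is a root of x^4 - 652x^2 + 35344. This polynomial is irreducible over Q: it has no rational root (each ±√257 ± √69 is irrational), and any factorization into two quadratics over Q would force √(17733) ∈ Q (pairing opposite roots) or √257, √69 ∈ Q (other pairings), all impossible. Hence [Q(γ):Q] = 4 = [Q(√257, √69):Q], so Q(γ) = Q(√257, √69).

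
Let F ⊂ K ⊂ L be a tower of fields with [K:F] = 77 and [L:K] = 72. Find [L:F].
[L:F] = 5544

The tower law says that for any tower of field extensions F ⊂ K ⊂ L with finite degrees, [L:F] = [L:K] · [K:F]. Here this gives [L:F] = 72 · 77 = 5544.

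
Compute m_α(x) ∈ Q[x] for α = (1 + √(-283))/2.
m_α(x) = x^2 - x + 71

From 2α - 1 = √(-283), squaring gives (2α - 1)^2 = -283, i.e. 4α^2 - 4α + 1 = -283, so α^2 - α + (1 + 283)/4 = 0. Since -283 ≡ 1 (mod 4), (1 + 283)/4 = 71 ∈ Z. The polynomial x^2 - x + 71 has discriminant 1 - 4·(71) = -283, which is not a perfect square in Q (d = -283 is squarefree and ≠ 1), so x^2 - x + 71 is irreducible over Q. It is the minimal polynomial of α.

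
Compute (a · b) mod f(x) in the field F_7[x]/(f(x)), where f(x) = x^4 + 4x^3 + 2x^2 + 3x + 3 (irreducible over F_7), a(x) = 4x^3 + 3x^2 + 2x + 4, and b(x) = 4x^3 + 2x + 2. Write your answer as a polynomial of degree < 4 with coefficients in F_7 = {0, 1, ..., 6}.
a · b ≡ 4x^3 + 5x + 6 (mod f(x))

Multiply in F_7[x]: a(x)·b(x) = (4x^3 + 3x^2 + 2x + 4)·(4x^3 + 2x + 2) = 2x^6 + 5x^5 + 2x^4 + 2x^3 + 3x^2 + 5x + 1. This has degree ≥ 4, so divide by f(x) over F_7: 2x^6 + 5x^5 + 2x^4 + 2x^3 + 3x^2 + 5x + 1 = (2x^2 + 4x + 3)·(x^4 + 4x^3 + 2x^2 + 3x + 3) + (4x^3 + 5x + 6). Hence a·b ≡ 4x^3 + 5x + 6 (mod f). (F_7[x]/(f) is a field with 7^4 = 2401 elements since f is irreducible of degree 4.)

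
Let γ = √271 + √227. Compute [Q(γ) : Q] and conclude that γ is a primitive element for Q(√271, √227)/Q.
[Q(γ) : Q] = 4 (equivalently, Q(γ) = Q(√271, √227))

Obviously Q(γ) ⊆ Q(√271, √227), and [Q(√271, √227):Q] = 4 (since 271, 227 are distinct squarefree integers > 1 with 61517 not a perfect square). To show equality we compute the minimal polynomial of γ. From γ = √271 + √227: γ^2 = 271 + 2√(61517) + 227 = 498 + 2√(61517), so γ^2 - 498 = 2√(61517); squaring, (γ^2 - 498)^2 = 4·61517, i.e. γ^4 - 996γ^2 + 248004 - 246068 = 0, i.e. γ^4 - 996γ^2 + 1936 = 0. So γ is a root of x^4 - 996x^2 + 1936. This polynomial is irreducible over Q: it has no rational root (each ±√271 ± √227 is irrational), and any factorization into two quadratics over Q would force √(61517) ∈ Q (pairing opposite roots) or √271, √227 ∈ Q (other pairings), all impossible. Hence [Q(γ):Q] = 4 = [Q(√271, √227):Q], so Q(γ) = Q(√271, √227).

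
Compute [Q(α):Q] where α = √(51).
[Q(α):Q] = 2

[Q(α):Q] equals the degree of the minimal polynomial of α. Here α^2 = 51 and x^2 - 51 is irreducible (d = 51 is squarefree, ≠ 1, hence not a square), so deg(m_α) = 2. Thus [Q(α):Q] = 2.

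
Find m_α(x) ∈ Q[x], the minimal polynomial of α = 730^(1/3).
m_α(x) = x^3 - 730

α satisfies α^3 = 730, so x^3 - 730 annihilates α. By the rational root test, a rational root p/q (in lowest terms) of x^3 - 730 would satisfy p^3 = 730 q^3, forcing q = 1 and p^3 = 730; but 730 is not a perfect cube, contradiction. A monic cubic over Q with no rational root is irreducible (any nontrivial factorization would include a linear factor). Hence x^3 - 730 is the minimal polynomial of α, and in particular [Q(α):Q] = 3.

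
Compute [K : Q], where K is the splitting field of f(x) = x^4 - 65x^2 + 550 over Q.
[K : Q] = 4

Solving the quadratic in x^2: x^2 = (65 ± √(65^2 - 4·550))/2 = (65 ± √2025)/2 = (65 ± 45)/2, giving x^2 = 55 or x^2 = 10. So f(x) = (x^2 - 55)(x^2 - 10) and the roots of f are ±√55, ±√10. Hence the splitting field is K = Q(√55, √10). Since 55 and 10 are distinct squarefree integers > 1, their product 550 is not a perfect square, so √10 ∉ Q(√55). By the tower law [K:Q] = [Q(√55,√10):Q(√55)] · [Q(√55):Q] = 2 · 2 = 4.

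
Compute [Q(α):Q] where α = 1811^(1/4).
[Q(α):Q] = 4

α is a root of x^4 - 1811. By Eisenstein's criterion at the prime p = 1811 (which divides the constant term 1811 but p^2 = 3279721 does not, since 1811 is squarefree), x^4 - 1811 is irreducible over Q. Hence [Q(α):Q] = 4.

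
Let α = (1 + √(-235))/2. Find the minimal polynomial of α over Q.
m_α(x) = x^2 - x + 59

From 2α - 1 = √(-235), squaring gives (2α - 1)^2 = -235, i.e. 4α^2 - 4α + 1 = -235, so α^2 - α + (1 + 235)/4 = 0. Since -235 ≡ 1 (mod 4), (1 + 235)/4 = 59 ∈ Z. The polynomial x^2 - x + 59 has discriminant 1 - 4·(59) = -235, which is not a perfect square in Q (d = -235 is squarefree and ≠ 1), so x^2 - x + 59 is irreducible over Q. It is the minimal polynomial of α.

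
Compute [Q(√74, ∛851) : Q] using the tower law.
[Q(√74, ∛851) : Q] = 6

Let L = Q(√74, ∛851). Since Q(√74) ⊂ L and [Q(√74):Q] = 2, the tower law gives 2 | [L:Q]. Likewise Q(∛851) ⊂ L with [Q(∛851):Q] = 3 (because 851 is not a perfect cube), so 3 | [L:Q]. As gcd(2,3) = 1, [L:Q] is divisible by 6. Conversely L is generated over Q by √74 and ∛851, so [L:Q] ≤ 2·3 = 6. Therefore [Q(√74, ∛851) : Q] = 6.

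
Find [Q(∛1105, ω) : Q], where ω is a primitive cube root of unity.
[Q(∛1105, ω) : Q] = 6

[Q(∛1105):Q] = 3 (min poly x^3 - 1105, irreducible since 1105 is not a perfect cube). [Q(ω):Q] = 2 (min poly x^2 + x + 1). Since Q(∛1105) ⊂ R and ω ∉ R, we have ω ∉ Q(∛1105), so x^2 + x + 1 remains irreducible over Q(∛1105) and [Q(∛1105, ω) : Q(∛1105)] = 2. By the tower law, [Q(∛1105, ω) : Q] = 3 · 2 = 6. (In fact Q(∛1105, ω) is the splitting field of x^3 - 1105 over Q.)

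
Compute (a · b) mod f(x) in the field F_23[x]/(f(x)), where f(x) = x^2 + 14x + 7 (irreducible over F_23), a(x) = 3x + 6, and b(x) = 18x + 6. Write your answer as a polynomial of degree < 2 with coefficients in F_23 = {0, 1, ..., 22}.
a · b ≡ 14x + 3 (mod f(x))

Multiply in F_23[x]: a(x)·b(x) = (3x + 6)·(18x + 6) = 8x^2 + 11x + 13. This has degree ≥ 2, so divide by f(x) over F_23: 8x^2 + 11x + 13 = (8)·(x^2 + 14x + 7) + (14x + 3). Hence a·b ≡ 14x + 3 (mod f). (F_23[x]/(f) is a field with 23^2 = 529 elements since f is irreducible of degree 2.)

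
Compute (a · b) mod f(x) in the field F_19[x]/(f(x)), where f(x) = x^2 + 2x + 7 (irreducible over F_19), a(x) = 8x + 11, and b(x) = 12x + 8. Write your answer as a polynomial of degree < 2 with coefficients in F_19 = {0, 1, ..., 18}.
a · b ≡ 4x + 5 (mod f(x))

Multiply in F_19[x]: a(x)·b(x) = (8x + 11)·(12x + 8) = x^2 + 6x + 12. This has degree ≥ 2, so divide by f(x) over F_19: x^2 + 6x + 12 = (1)·(x^2 + 2x + 7) + (4x + 5). Hence a·b ≡ 4x + 5 (mod f). (F_19[x]/(f) is a field with 19^2 = 361 elements since f is irreducible of degree 2.)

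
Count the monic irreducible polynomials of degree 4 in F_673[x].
There are 51286056528 monic irreducible polynomials of degree 4 over F_673

Each element of F_{673^4} that lies in no proper subfield is a root of exactly one monic irreducible of degree 4 over F_673, and each such polynomial has 4 distinct roots in F_{673^4}. By Möbius inversion the count is N_673(4) = (1/4) Σ_{d|4} μ(4/d) · 673^d = (1/4)(μ(4)·673^1 + μ(2)·673^2 + μ(1)·673^4) = 205144226112/4 = 51286056528.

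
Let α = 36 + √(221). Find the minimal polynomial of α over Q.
m_α(x) = x^2 - 72x + 1075

From α - 36 = √(221), squaring gives (α - 36)^2 = 221, i.e. α^2 - 72α + 1296 = 221, so α^2 - 72α + 1075 = 0. The discriminant of x^2 - 72x + 1075 is (-72)^2 - 4·(1075) = 5184 - 4300 = 884, and 4·(221) is not a perfect square in Q since 221 is squarefree and ≠ 1. Hence x^2 - 72x + 1075 is irreducible over Q and is the minimal polynomial of α.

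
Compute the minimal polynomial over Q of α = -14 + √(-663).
m_α(x) = x^2 + 28x + 859

From α + 14 = √(-663), squaring gives (α + 14)^2 = -663, i.e. α^2 + 28α + 196 = -663, so α^2 + 28α + 859 = 0. The discriminant of x^2 + 28x + 859 is (28)^2 - 4·(859) = 784 - 3436 = -2652, and 4·(-663) is not a perfect square in Q since -663 is squarefree and ≠ 1. Hence x^2 + 28x + 859 is irreducible over Q and is the minimal polynomial of α.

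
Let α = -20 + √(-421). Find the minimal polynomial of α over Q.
m_α(x) = x^2 + 40x + 821

From α + 20 = √(-421), squaring gives (α + 20)^2 = -421, i.e. α^2 + 40α + 400 = -421, so α^2 + 40α + 821 = 0. The discriminant of x^2 + 40x + 821 is (40)^2 - 4·(821) = 1600 - 3284 = -1684, and 4·(-421) is not a perfect square in Q since -421 is squarefree and ≠ 1. Hence x^2 + 40x + 821 is irreducible over Q and is the minimal polynomial of α.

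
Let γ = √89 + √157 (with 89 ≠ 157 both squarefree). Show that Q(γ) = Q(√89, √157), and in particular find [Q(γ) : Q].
[Q(γ) : Q] = 4 (equivalently, Q(γ) = Q(√89, √157))

Obviously Q(γ) ⊆ Q(√89, √157), and [Q(√89, √157):Q] = 4 (since 89, 157 are distinct squarefree integers > 1 with 13973 not a perfect square). To show equality we compute the minimal polynomial of γ. From γ = √89 + √157: γ^2 = 89 + 2√(13973) + 157 = 246 + 2√(13973), so γ^2 - 246 = 2√(13973); squaring, (γ^2 - 246)^2 = 4·13973, i.e. γ^4 - 492γ^2 + 60516 - 55892 = 0, i.e. γ^4 - 492γ^2 + 4624 = 0. So γ is a root of x^4 - 492x^2 + 4624. This polynomial is irreducible over Q: it has no rational root (each ±√89 ± √157 is irrational), and any factorization into two quadratics over Q would force √(13973) ∈ Q (pairing opposite roots) or √89, √157 ∈ Q (other pairings), all impossible. Hence [Q(γ):Q] = 4 = [Q(√89, √157):Q], so Q(γ) = Q(√89, √157).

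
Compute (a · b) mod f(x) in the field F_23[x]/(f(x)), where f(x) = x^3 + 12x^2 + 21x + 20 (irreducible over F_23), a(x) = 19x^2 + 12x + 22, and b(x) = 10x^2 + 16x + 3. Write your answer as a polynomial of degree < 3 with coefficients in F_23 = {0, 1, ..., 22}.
a · b ≡ 6x^2 + 6x + 18 (mod f(x))

Multiply in F_23[x]: a(x)·b(x) = (19x^2 + 12x + 22)·(10x^2 + 16x + 3) = 6x^4 + 10x^3 + 9x^2 + 20x + 20. This has degree ≥ 3, so divide by f(x) over F_23: 6x^4 + 10x^3 + 9x^2 + 20x + 20 = (6x + 7)·(x^3 + 12x^2 + 21x + 20) + (6x^2 + 6x + 18). Hence a·b ≡ 6x^2 + 6x + 18 (mod f). (F_23[x]/(f) is a field with 23^3 = 12167 elements since f is irreducible of degree 3.)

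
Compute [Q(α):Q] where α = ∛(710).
[Q(α):Q] = 3

The minimal polynomial of α is x^3 - 710, irreducible over Q since 710 is not a perfect cube (so x^3 - 710 has no rational root). Hence [Q(α):Q] = deg(m_α) = 3.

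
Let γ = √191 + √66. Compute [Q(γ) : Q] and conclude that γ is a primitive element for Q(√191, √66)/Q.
[Q(γ) : Q] = 4 (equivalently, Q(γ) = Q(√191, √66))

Obviously Q(γ) ⊆ Q(√191, √66), and [Q(√191, √66):Q] = 4 (since 191, 66 are distinct squarefree integers > 1 with 12606 not a perfect square). To show equality we compute the minimal polynomial of γ. From γ = √191 + √66: γ^2 = 191 + 2√(12606) + 66 = 257 + 2√(12606), so γ^2 - 257 = 2√(12606); squaring, (γ^2 - 257)^2 = 4·12606, i.e. γ^4 - 514γ^2 + 66049 - 50424 = 0, i.e. γ^4 - 514γ^2 + 15625 = 0. So γ is a root of x^4 - 514x^2 + 15625. This polynomial is irreducible over Q: it has no rational root (each ±√191 ± √66 is irrational), and any factorization into two quadratics over Q would force √(12606) ∈ Q (pairing opposite roots) or √191, √66 ∈ Q (other pairings), all impossible. Hence [Q(γ):Q] = 4 = [Q(√191, √66):Q], so Q(γ) = Q(√191, √66).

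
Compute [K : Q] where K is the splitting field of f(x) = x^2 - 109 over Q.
[K : Q] = 2

f(x) = x^2 - 109 factors as (x - √109)(x + √109). The splitting field is K = Q(√109). Since 109 is squarefree and > 1, it is not a perfect square, so x^2 - 109 is irreducible over Q and [Q(√109) : Q] = 2. Hence [K : Q] = 2.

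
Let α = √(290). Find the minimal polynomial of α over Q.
m_α(x) = x^2 - 290

α satisfies α^2 - 290 = 0, so x^2 - 290 annihilates α. Since d = 290 is squarefree and ≠ 1, it is not a perfect square in Q, so x^2 - 290 has no rational root and is therefore irreducible over Q (a degree-2 polynomial over a field is irreducible iff it has no root). Hence m_α(x) = x^2 - 290.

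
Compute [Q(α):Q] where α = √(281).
[Q(α):Q] = 2

[Q(α):Q] equals the degree of the minimal polynomial of α. Here α^2 = 281 and x^2 - 281 is irreducible (d = 281 is squarefree, ≠ 1, hence not a square), so deg(m_α) = 2. Thus [Q(α):Q] = 2.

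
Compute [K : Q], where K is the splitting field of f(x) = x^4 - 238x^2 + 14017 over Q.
[K : Q] = 4

Solving the quadratic in x^2: x^2 = (238 ± √(238^2 - 4·14017))/2 = (238 ± √576)/2 = (238 ± 24)/2, giving x^2 = 131 or x^2 = 107. So f(x) = (x^2 - 131)(x^2 - 107) and the roots of f are ±√131, ±√107. Hence the splitting field is K = Q(√131, √107). Since 131 and 107 are distinct squarefree integers > 1, their product 14017 is not a perfect square, so √107 ∉ Q(√131). By the tower law [K:Q] = [Q(√131,√107):Q(√131)] · [Q(√131):Q] = 2 · 2 = 4.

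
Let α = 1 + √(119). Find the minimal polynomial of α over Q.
m_α(x) = x^2 - 2x - 118

From α - 1 = √(119), squaring gives (α - 1)^2 = 119, i.e. α^2 - 2α + 1 = 119, so α^2 - 2α - 118 = 0. The discriminant of x^2 - 2x - 118 is (-2)^2 - 4·(-118) = 4 + 472 = 476, and 4·(119) is not a perfect square in Q since 119 is squarefree and ≠ 1. Hence x^2 - 2x - 118 is irreducible over Q and is the minimal polynomial of α.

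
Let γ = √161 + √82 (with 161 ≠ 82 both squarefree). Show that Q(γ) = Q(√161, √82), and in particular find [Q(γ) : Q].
[Q(γ) : Q] = 4 (equivalently, Q(γ) = Q(√161, √82))

Obviously Q(γ) ⊆ Q(√161, √82), and [Q(√161, √82):Q] = 4 (since 161, 82 are distinct squarefree integers > 1 with 13202 not a perfect square). To show equality we compute the minimal polynomial of γ. From γ = √161 + √82: γ^2 = 161 + 2√(13202) + 82 = 243 + 2√(13202), so γ^2 - 243 = 2√(13202); squaring, (γ^2 - 243)^2 = 4·13202, i.e. γ^4 - 486γ^2 + 59049 - 52808 = 0, i.e. γ^4 - 486γ^2 + 6241 = 0. So γ is a root of x^4 - 486x^2 + 6241. This polynomial is irreducible over Q: it has no rational root (each ±√161 ± √82 is irrational), and any factorization into two quadratics over Q would force √(13202) ∈ Q (pairing opposite roots) or √161, √82 ∈ Q (other pairings), all impossible. Hence [Q(γ):Q] = 4 = [Q(√161, √82):Q], so Q(γ) = Q(√161, √82).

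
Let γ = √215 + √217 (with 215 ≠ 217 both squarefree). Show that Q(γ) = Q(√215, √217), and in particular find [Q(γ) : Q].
[Q(γ) : Q] = 4 (equivalently, Q(γ) = Q(√215, √217))

Obviously Q(γ) ⊆ Q(√215, √217), and [Q(√215, √217):Q] = 4 (since 215, 217 are distinct squarefree integers > 1 with 46655 not a perfect square). To show equality we compute the minimal polynomial of γ. From γ = √215 + √217: γ^2 = 215 + 2√(46655) + 217 = 432 + 2√(46655), so γ^2 - 432 = 2√(46655); squaring, (γ^2 - 432)^2 = 4·46655, i.e. γ^4 - 864γ^2 + 186624 - 186620 = 0, i.e. γ^4 - 864γ^2 + 4 = 0. So γ is a root of x^4 - 864x^2 + 4. This polynomial is irreducible over Q: it has no rational root (each ±√215 ± √217 is irrational), and any factorization into two quadratics over Q would force √(46655) ∈ Q (pairing opposite roots) or √215, √217 ∈ Q (other pairings), all impossible. Hence [Q(γ):Q] = 4 = [Q(√215, √217):Q], so Q(γ) = Q(√215, √217).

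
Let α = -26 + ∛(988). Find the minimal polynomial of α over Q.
m_α(x) = x^3 + 78x^2 + 2028x + 16588

Set β = α + 26 = ∛(988), so β^3 = 988. Then (α + 26)^3 - 988 = 0, i.e. α is a root of g(x) = (x + 26)^3 - 988 = x^3 + 78x^2 + 2028x + 16588. Since g(x) = h(x + 26) where h(x) = x^3 - 988, and h is irreducible over Q (because 988 is not a perfect cube, so h has no rational root, and a monic cubic with no rational root is irreducible), g is also irreducible (irreducibility is preserved under the substitution x → x + 26). Hence m_α(x) = x^3 + 78x^2 + 2028x + 16588.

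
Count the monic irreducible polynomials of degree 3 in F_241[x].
There are 4665760 monic irreducible polynomials of degree 3 over F_241

Each element of F_{241^3} that lies in no proper subfield is a root of exactly one monic irreducible of degree 3 over F_241, and each such polynomial has 3 distinct roots in F_{241^3}. By Möbius inversion the count is N_241(3) = (1/3) Σ_{d|3} μ(3/d) · 241^d = (1/3)(μ(3)·241^1 + μ(1)·241^3) = 13997280/3 = 4665760.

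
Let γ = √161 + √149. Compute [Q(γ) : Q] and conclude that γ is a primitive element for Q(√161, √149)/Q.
[Q(γ) : Q] = 4 (equivalently, Q(γ) = Q(√161, √149))

Obviously Q(γ) ⊆ Q(√161, √149), and [Q(√161, √149):Q] = 4 (since 161, 149 are distinct squarefree integers > 1 with 23989 not a perfect square). To show equality we compute the minimal polynomial of γ. From γ = √161 + √149: γ^2 = 161 + 2√(23989) + 149 = 310 + 2√(23989), so γ^2 - 310 = 2√(23989); squaring, (γ^2 - 310)^2 = 4·23989, i.e. γ^4 - 620γ^2 + 96100 - 95956 = 0, i.e. γ^4 - 620γ^2 + 144 = 0. So γ is a root of x^4 - 620x^2 + 144. This polynomial is irreducible over Q: it has no rational root (each ±√161 ± √149 is irrational), and any factorization into two quadratics over Q would force √(23989) ∈ Q (pairing opposite roots) or √161, √149 ∈ Q (other pairings), all impossible. Hence [Q(γ):Q] = 4 = [Q(√161, √149):Q], so Q(γ) = Q(√161, √149).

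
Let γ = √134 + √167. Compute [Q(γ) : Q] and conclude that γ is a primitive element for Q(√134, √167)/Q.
[Q(γ) : Q] = 4 (equivalently, Q(γ) = Q(√134, √167))

Obviously Q(γ) ⊆ Q(√134, √167), and [Q(√134, √167):Q] = 4 (since 134, 167 are distinct squarefree integers > 1 with 22378 not a perfect square). To show equality we compute the minimal polynomial of γ. From γ = √134 + √167: γ^2 = 134 + 2√(22378) + 167 = 301 + 2√(22378), so γ^2 - 301 = 2√(22378); squaring, (γ^2 - 301)^2 = 4·22378, i.e. γ^4 - 602γ^2 + 90601 - 89512 = 0, i.e. γ^4 - 602γ^2 + 1089 = 0. So γ is a root of x^4 - 602x^2 + 1089. This polynomial is irreducible over Q: it has no rational root (each ±√134 ± √167 is irrational), and any factorization into two quadratics over Q would force √(22378) ∈ Q (pairing opposite roots) or √134, √167 ∈ Q (other pairings), all impossible. Hence [Q(γ):Q] = 4 = [Q(√134, √167):Q], so Q(γ) = Q(√134, √167).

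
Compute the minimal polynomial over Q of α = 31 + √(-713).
m_α(x) = x^2 - 62x + 1674

From α - 31 = √(-713), squaring gives (α - 31)^2 = -713, i.e. α^2 - 62α + 961 = -713, so α^2 - 62α + 1674 = 0. The discriminant of x^2 - 62x + 1674 is (-62)^2 - 4·(1674) = 3844 - 6696 = -2852, and 4·(-713) is not a perfect square in Q since -713 is squarefree and ≠ 1. Hence x^2 - 62x + 1674 is irreducible over Q and is the minimal polynomial of α.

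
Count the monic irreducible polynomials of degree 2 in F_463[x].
There are 106953 monic irreducible polynomials of degree 2 over F_463

Each element of F_{463^2} that lies in no proper subfield is a root of exactly one monic irreducible of degree 2 over F_463, and each such polynomial has 2 distinct roots in F_{463^2}. By Möbius inversion the count is N_463(2) = (1/2) Σ_{d|2} μ(2/d) · 463^d = (1/2)(μ(2)·463^1 + μ(1)·463^2) = 213906/2 = 106953.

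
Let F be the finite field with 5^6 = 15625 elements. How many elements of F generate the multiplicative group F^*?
There are φ(15624) = 4320 primitive elements

F_q^* is cyclic of order q - 1 = 15624. A cyclic group of order m has exactly φ(m) generators. Here m = 15624 = 2^3 · 3^2 · 7 · 31, so the number of primitive elements is φ(15624) = 4320.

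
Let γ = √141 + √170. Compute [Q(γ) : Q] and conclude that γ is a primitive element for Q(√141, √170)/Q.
[Q(γ) : Q] = 4 (equivalently, Q(γ) = Q(√141, √170))

Obviously Q(γ) ⊆ Q(√141, √170), and [Q(√141, √170):Q] = 4 (since 141, 170 are distinct squarefree integers > 1 with 23970 not a perfect square). To show equality we compute the minimal polynomial of γ. From γ = √141 + √170: γ^2 = 141 + 2√(23970) + 170 = 311 + 2√(23970), so γ^2 - 311 = 2√(23970); squaring, (γ^2 - 311)^2 = 4·23970, i.e. γ^4 - 622γ^2 + 96721 - 95880 = 0, i.e. γ^4 - 622γ^2 + 841 = 0. So γ is a root of x^4 - 622x^2 + 841. This polynomial is irreducible over Q: it has no rational root (each ±√141 ± √170 is irrational), and any factorization into two quadratics over Q would force √(23970) ∈ Q (pairing opposite roots) or √141, √170 ∈ Q (other pairings), all impossible. Hence [Q(γ):Q] = 4 = [Q(√141, √170):Q], so Q(γ) = Q(√141, √170).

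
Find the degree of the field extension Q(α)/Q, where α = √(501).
[Q(α):Q] = 2

[Q(α):Q] equals the degree of the minimal polynomial of α. Here α^2 = 501 and x^2 - 501 is irreducible (d = 501 is squarefree, ≠ 1, hence not a square), so deg(m_α) = 2. Thus [Q(α):Q] = 2.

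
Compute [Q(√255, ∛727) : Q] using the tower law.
[Q(√255, ∛727) : Q] = 6

Let L = Q(√255, ∛727). Since Q(√255) ⊂ L and [Q(√255):Q] = 2, the tower law gives 2 | [L:Q]. Likewise Q(∛727) ⊂ L with [Q(∛727):Q] = 3 (because 727 is not a perfect cube), so 3 | [L:Q]. As gcd(2,3) = 1, [L:Q] is divisible by 6. Conversely L is generated over Q by √255 and ∛727, so [L:Q] ≤ 2·3 = 6. Therefore [Q(√255, ∛727) : Q] = 6.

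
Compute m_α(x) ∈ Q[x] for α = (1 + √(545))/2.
m_α(x) = x^2 - x - 136

From 2α - 1 = √(545), squaring gives (2α - 1)^2 = 545, i.e. 4α^2 - 4α + 1 = 545, so α^2 - α + (1 - 545)/4 = 0. Since 545 ≡ 1 (mod 4), (1 - 545)/4 = -136 ∈ Z. The polynomial x^2 - x - 136 has discriminant 1 - 4·(-136) = 545, which is not a perfect square in Q (d = 545 is squarefree and ≠ 1), so x^2 - x - 136 is irreducible over Q. It is the minimal polynomial of α.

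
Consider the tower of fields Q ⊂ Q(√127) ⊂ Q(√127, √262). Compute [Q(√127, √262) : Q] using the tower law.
[Q(√127, √262) : Q] = 4

[Q(√127):Q] = 2 (min poly x^2 - 127, irreducible since 127 is squarefree > 1). For the top step, suppose √262 ∈ Q(√127), say √262 = c + d√127 with c, d ∈ Q. Squaring: 262 = c^2 + 127d^2 + 2cd√127. Since √127 ∉ Q this forces 2cd = 0. If d = 0 then √262 = c ∈ Q, contradicting 262 squarefree > 1. If c = 0 then 262 = 127d^2, so 127·262 = (127d)^2 is a perfect square in Q — but 127·262 = 33274 is not a perfect square (since 127 and 262 are distinct squarefree integers). Contradiction. Hence √262 ∉ Q(√127), so x^2 - 262 stays irreducible over Q(√127) and [Q(√127, √262) : Q(√127)] = 2. By the tower law, [Q(√127, √262) : Q] = 2 · 2 = 4.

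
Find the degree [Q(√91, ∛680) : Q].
[Q(√91, ∛680) : Q] = 6

Let L = Q(√91, ∛680). Since Q(√91) ⊂ L and [Q(√91):Q] = 2, the tower law gives 2 | [L:Q]. Likewise Q(∛680) ⊂ L with [Q(∛680):Q] = 3 (because 680 is not a perfect cube), so 3 | [L:Q]. As gcd(2,3) = 1, [L:Q] is divisible by 6. Conversely L is generated over Q by √91 and ∛680, so [L:Q] ≤ 2·3 = 6. Therefore [Q(√91, ∛680) : Q] = 6.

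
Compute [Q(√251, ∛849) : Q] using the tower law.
[Q(√251, ∛849) : Q] = 6

Let L = Q(√251, ∛849). Since Q(√251) ⊂ L and [Q(√251):Q] = 2, the tower law gives 2 | [L:Q]. Likewise Q(∛849) ⊂ L with [Q(∛849):Q] = 3 (because 849 is not a perfect cube), so 3 | [L:Q]. As gcd(2,3) = 1, [L:Q] is divisible by 6. Conversely L is generated over Q by √251 and ∛849, so [L:Q] ≤ 2·3 = 6. Therefore [Q(√251, ∛849) : Q] = 6.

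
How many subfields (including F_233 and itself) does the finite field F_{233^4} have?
F_{233^4} has 3 subfields

The subfields of F_{p^n} are exactly the fields F_{p^d} for d | n (each is the fixed field of the unique index-d subgroup of Gal(F_{p^n}/F_p) ≅ Z/nZ). The divisors of n = 4 are {1, 2, 4}, giving 3 subfields: F_{233^1}, F_{233^2}, F_{233^4}.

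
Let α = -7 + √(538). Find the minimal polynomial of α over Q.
m_α(x) = x^2 + 14x - 489

From α + 7 = √(538), squaring gives (α + 7)^2 = 538, i.e. α^2 + 14α + 49 = 538, so α^2 + 14α - 489 = 0. The discriminant of x^2 + 14x - 489 is (14)^2 - 4·(-489) = 196 + 1956 = 2152, and 4·(538) is not a perfect square in Q since 538 is squarefree and ≠ 1. Hence x^2 + 14x - 489 is irreducible over Q and is the minimal polynomial of α.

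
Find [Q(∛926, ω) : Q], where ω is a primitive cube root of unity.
[Q(∛926, ω) : Q] = 6

[Q(∛926):Q] = 3 (min poly x^3 - 926, irreducible since 926 is not a perfect cube). [Q(ω):Q] = 2 (min poly x^2 + x + 1). Since Q(∛926) ⊂ R and ω ∉ R, we have ω ∉ Q(∛926), so x^2 + x + 1 remains irreducible over Q(∛926) and [Q(∛926, ω) : Q(∛926)] = 2. By the tower law, [Q(∛926, ω) : Q] = 3 · 2 = 6. (In fact Q(∛926, ω) is the splitting field of x^3 - 926 over Q.)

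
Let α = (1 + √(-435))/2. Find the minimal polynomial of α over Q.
m_α(x) = x^2 - x + 109

From 2α - 1 = √(-435), squaring gives (2α - 1)^2 = -435, i.e. 4α^2 - 4α + 1 = -435, so α^2 - α + (1 + 435)/4 = 0. Since -435 ≡ 1 (mod 4), (1 + 435)/4 = 109 ∈ Z. The polynomial x^2 - x + 109 has discriminant 1 - 4·(109) = -435, which is not a perfect square in Q (d = -435 is squarefree and ≠ 1), so x^2 - x + 109 is irreducible over Q. It is the minimal polynomial of α.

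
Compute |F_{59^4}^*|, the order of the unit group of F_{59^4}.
|F_{59^4}^*| = 12117360

F_{59^4} has 59^4 = 12117361 elements; its multiplicative group consists of all nonzero elements, so |F_{59^4}^*| = 12117361 - 1 = 12117360. (It is cyclic since any finite subgroup of the multiplicative group of a field is cyclic.)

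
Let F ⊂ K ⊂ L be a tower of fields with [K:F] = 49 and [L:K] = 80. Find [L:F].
[L:F] = 3920

The tower law says that for any tower of field extensions F ⊂ K ⊂ L with finite degrees, [L:F] = [L:K] · [K:F]. Here this gives [L:F] = 80 · 49 = 3920.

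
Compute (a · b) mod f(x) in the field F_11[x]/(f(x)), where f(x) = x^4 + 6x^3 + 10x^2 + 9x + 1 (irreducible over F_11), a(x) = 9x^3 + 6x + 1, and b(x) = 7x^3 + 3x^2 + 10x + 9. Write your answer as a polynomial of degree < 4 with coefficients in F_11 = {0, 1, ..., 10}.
a · b ≡ x^3 + 4x^2 + x + 7 (mod f(x))

Multiply in F_11[x]: a(x)·b(x) = (9x^3 + 6x + 1)·(7x^3 + 3x^2 + 10x + 9) = 8x^6 + 5x^5 + 7x^3 + 8x^2 + 9x + 9. This has degree ≥ 4, so divide by f(x) over F_11: 8x^6 + 5x^5 + 7x^3 + 8x^2 + 9x + 9 = (8x^2 + x + 2)·(x^4 + 6x^3 + 10x^2 + 9x + 1) + (x^3 + 4x^2 + x + 7). Hence a·b ≡ x^3 + 4x^2 + x + 7 (mod f). (F_11[x]/(f) is a field with 11^4 = 14641 elements since f is irreducible of degree 4.)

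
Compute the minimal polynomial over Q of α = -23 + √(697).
m_α(x) = x^2 + 46x - 168

From α + 23 = √(697), squaring gives (α + 23)^2 = 697, i.e. α^2 + 46α + 529 = 697, so α^2 + 46α - 168 = 0. The discriminant of x^2 + 46x - 168 is (46)^2 - 4·(-168) = 2116 + 672 = 2788, and 4·(697) is not a perfect square in Q since 697 is squarefree and ≠ 1. Hence x^2 + 46x - 168 is irreducible over Q and is the minimal polynomial of α.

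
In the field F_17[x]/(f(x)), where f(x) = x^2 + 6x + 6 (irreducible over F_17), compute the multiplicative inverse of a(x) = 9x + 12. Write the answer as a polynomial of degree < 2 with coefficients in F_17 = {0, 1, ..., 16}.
a(x)^(-1) ≡ 9x + 8 (mod f(x))

Since f is irreducible over F_17, F_17[x]/(f) is a field and a(x) ≠ 0 has an inverse. Apply the extended Euclidean algorithm to f(x) and a(x) in F_17[x]: f(x) = (2x + 15)·a(x) + (13). The last nonzero remainder is the constant 13 = gcd(f, a) in F_17. Back-substituting through the division chain expresses 13 = s(x)·a(x) + t(x)·f(x) with s(x) ≡ 15x + 2 (mod f), so (15x + 2)·a(x) ≡ 13 (mod f). Multiplying by 13^(-1) ≡ 4 in F_17 gives a(x)^(-1) ≡ 4·(15x + 2) ≡ 9x + 8 (mod f). Check: (9x + 12)·(9x + 8) = 13x^2 + 10x + 11 ≡ 1 (mod x^2 + 6x + 6).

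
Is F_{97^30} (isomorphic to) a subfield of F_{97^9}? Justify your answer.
No: F_{97^30} is not a subfield of F_{97^9}

F_{p^m} embeds in F_{p^n} iff m | n. Here 30 ∤ 9 (since 9 = 0·30 + 9 with remainder 9 ≠ 0), so F_{97^30} is not a subfield of F_{97^9}. Equivalently: if it were, the tower law would give 30 = [F_{97^30}:F_97] dividing [F_{97^9}:F_97] = 9, contradiction.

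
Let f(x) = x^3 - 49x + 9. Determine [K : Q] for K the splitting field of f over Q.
[K : Q] = 6

By the rational root test, any rational root of the monic integer polynomial f(x) = x^3 - 49x + 9 must be an integer dividing the constant term 9, i.e. one of ±{1, 3, 9}. Evaluating: f(1) = -39, f(-1) = 57, f(3) = -111, f(-3) = 129, f(9) = 297, f(-9) = -279; none is 0, so f has no rational root and is therefore irreducible over Q (a cubic with no linear factor over a field is irreducible). For an irreducible cubic, the Galois group is A_3 or S_3 according as the discriminant disc(f) = -4a^3 - 27b^2 = -4·(-49)^3 - 27·(9)^2 = 468409 is or is not a square in Q. Here disc(f) = 468409 is not a perfect square in Q, so the Galois group of f over Q is not contained in A_3 and must be all of S_3. The splitting field has degree |S_3| = 6 over Q, so [K : Q] = 6.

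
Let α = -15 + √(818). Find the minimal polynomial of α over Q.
m_α(x) = x^2 + 30x - 593

From α + 15 = √(818), squaring gives (α + 15)^2 = 818, i.e. α^2 + 30α + 225 = 818, so α^2 + 30α - 593 = 0. The discriminant of x^2 + 30x - 593 is (30)^2 - 4·(-593) = 900 + 2372 = 3272, and 4·(818) is not a perfect square in Q since 818 is squarefree and ≠ 1. Hence x^2 + 30x - 593 is irreducible over Q and is the minimal polynomial of α.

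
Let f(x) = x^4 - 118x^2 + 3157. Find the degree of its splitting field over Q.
[K : Q] = 4

Solving the quadratic in x^2: x^2 = (118 ± √(118^2 - 4·3157))/2 = (118 ± √1296)/2 = (118 ± 36)/2, giving x^2 = 41 or x^2 = 77. So f(x) = (x^2 - 41)(x^2 - 77) and the roots of f are ±√41, ±√77. Hence the splitting field is K = Q(√41, √77). Since 41 and 77 are distinct squarefree integers > 1, their product 3157 is not a perfect square, so √77 ∉ Q(√41). By the tower law [K:Q] = [Q(√41,√77):Q(√41)] · [Q(√41):Q] = 2 · 2 = 4.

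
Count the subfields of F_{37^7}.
F_{37^7} has 2 subfields

The subfields of F_{p^n} are exactly the fields F_{p^d} for d | n (each is the fixed field of the unique index-d subgroup of Gal(F_{p^n}/F_p) ≅ Z/nZ). The divisors of n = 7 are {1, 7}, giving 2 subfields: F_{37^1}, F_{37^7}.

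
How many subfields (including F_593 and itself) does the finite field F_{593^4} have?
F_{593^4} has 3 subfields

The subfields of F_{p^n} are exactly the fields F_{p^d} for d | n (each is the fixed field of the unique index-d subgroup of Gal(F_{p^n}/F_p) ≅ Z/nZ). The divisors of n = 4 are {1, 2, 4}, giving 3 subfields: F_{593^1}, F_{593^2}, F_{593^4}.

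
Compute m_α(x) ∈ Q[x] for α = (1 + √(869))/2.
m_α(x) = x^2 - x - 217

From 2α - 1 = √(869), squaring gives (2α - 1)^2 = 869, i.e. 4α^2 - 4α + 1 = 869, so α^2 - α + (1 - 869)/4 = 0. Since 869 ≡ 1 (mod 4), (1 - 869)/4 = -217 ∈ Z. The polynomial x^2 - x - 217 has discriminant 1 - 4·(-217) = 869, which is not a perfect square in Q (d = 869 is squarefree and ≠ 1), so x^2 - x - 217 is irreducible over Q. It is the minimal polynomial of α.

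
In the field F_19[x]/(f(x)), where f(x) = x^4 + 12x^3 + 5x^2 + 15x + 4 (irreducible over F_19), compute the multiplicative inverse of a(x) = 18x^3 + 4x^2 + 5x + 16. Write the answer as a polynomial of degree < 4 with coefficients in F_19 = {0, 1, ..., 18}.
a(x)^(-1) ≡ 9x^3 + 14x^2 + 4 (mod f(x))

Since f is irreducible over F_19, F_19[x]/(f) is a field and a(x) ≠ 0 has an inverse. Apply the extended Euclidean algorithm to f(x) and a(x) in F_19[x]: f(x) = (18x + 3)·a(x) + (17x^2 + 16x + 13);  a(x) = (10x + 2)·(17x^2 + 16x + 13) + (14x + 9);  (17x^2 + 16x + 13) = (8x + 15)·(14x + 9) + (11). The last nonzero remainder is the constant 11 = gcd(f, a) in F_19. Back-substituting through the division chain expresses 11 = s(x)·a(x) + t(x)·f(x) with s(x) ≡ 4x^3 + 2x^2 + 6 (mod f), so (4x^3 + 2x^2 + 6)·a(x) ≡ 11 (mod f). Multiplying by 11^(-1) ≡ 7 in F_19 gives a(x)^(-1) ≡ 7·(4x^3 + 2x^2 + 6) ≡ 9x^3 + 14x^2 + 4 (mod f). Check: (18x^3 + 4x^2 + 5x + 16)·(9x^3 + 14x^2 + 4) = 10x^6 + 3x^5 + 6x^4 + x^3 + 12x^2 + x + 7 ≡ 1 (mod x^4 + 12x^3 + 5x^2 + 15x + 4).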